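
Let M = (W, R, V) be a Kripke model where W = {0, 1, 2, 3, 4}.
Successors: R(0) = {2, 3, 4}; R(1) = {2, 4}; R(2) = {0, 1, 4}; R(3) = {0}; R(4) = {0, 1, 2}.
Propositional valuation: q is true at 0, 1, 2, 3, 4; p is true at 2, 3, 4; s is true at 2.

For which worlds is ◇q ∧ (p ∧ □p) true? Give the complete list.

Let φ = ◇q ∧ (p ∧ □p). Evaluate φ at each world:
  0 (successors {2, 3, 4}): φ is false.
  1 (successors {2, 4}): φ is false.
  2 (successors {0, 1, 4}): φ is false.
  3 (successors {0}): φ is false.
  4 (successors {0, 1, 2}): φ is false.
For instance, at 4:
  At 4: ◇q is true, p ∧ □p is false, so ◇q ∧ (p ∧ □p) is false.
    At 4: ◇q requires q at some successor in {0, 1, 2}.
      q holds at 0, so ◇q is true at 4.
    At 4: p is true, □p is false, so p ∧ □p is false.
      At 4: □p requires p at every successor {0, 1, 2}.
        p fails at 0, so □p is false at 4.
Satisfying worlds: none.

none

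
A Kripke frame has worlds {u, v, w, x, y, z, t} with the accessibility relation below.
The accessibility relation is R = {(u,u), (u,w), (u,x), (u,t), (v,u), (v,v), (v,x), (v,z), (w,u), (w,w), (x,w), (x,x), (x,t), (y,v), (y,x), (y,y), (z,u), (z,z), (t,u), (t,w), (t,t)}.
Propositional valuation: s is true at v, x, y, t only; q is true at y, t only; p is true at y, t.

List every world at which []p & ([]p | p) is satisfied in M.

none

Let φ = []p & ([]p | p). Evaluate φ at each world:
  u (successors {u, w, x, t}): φ is false.
  v (successors {u, v, x, z}): φ is false.
  w (successors {u, w}): φ is false.
  x (successors {w, x, t}): φ is false.
  y (successors {v, x, y}): φ is false.
  z (successors {u, z}): φ is false.
  t (successors {u, w, t}): φ is false.
For instance, at x:
  At x: []p is false, []p | p is false, so []p & ([]p | p) is false.
    At x: []p requires p at every successor {w, x, t}.
      p fails at w, so []p is false at x.
    At x: []p is false, p is false, so []p | p is false.
      At x: []p requires p at every successor {w, x, t}.
        p fails at w, so []p is false at x.
Satisfying worlds: none.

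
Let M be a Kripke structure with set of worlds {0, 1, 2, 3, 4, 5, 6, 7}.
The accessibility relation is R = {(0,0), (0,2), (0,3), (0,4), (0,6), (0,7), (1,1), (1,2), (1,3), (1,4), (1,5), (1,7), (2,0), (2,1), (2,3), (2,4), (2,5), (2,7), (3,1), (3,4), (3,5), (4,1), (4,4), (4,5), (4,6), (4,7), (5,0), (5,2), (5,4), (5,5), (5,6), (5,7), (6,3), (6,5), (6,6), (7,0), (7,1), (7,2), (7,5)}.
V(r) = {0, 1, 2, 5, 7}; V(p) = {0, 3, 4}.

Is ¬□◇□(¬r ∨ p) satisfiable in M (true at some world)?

Yes

Let φ = ¬□◇□(¬r ∨ p). Evaluate φ at each world:
  0 (successors {0, 2, 3, 4, 6, 7}): φ is true.
  1 (successors {1, 2, 3, 4, 5, 7}): φ is true.
  2 (successors {0, 1, 3, 4, 5, 7}): φ is true.
  3 (successors {1, 4, 5}): φ is true.
  4 (successors {1, 4, 5, 6, 7}): φ is true.
  5 (successors {0, 2, 4, 5, 6, 7}): φ is true.
  6 (successors {3, 5, 6}): φ is true.
  7 (successors {0, 1, 2, 5}): φ is true.
Detail at 0 (witness):
  At 0: □◇□(¬r ∨ p) is false, so ¬□◇□(¬r ∨ p) is true.
    At 0: □◇□(¬r ∨ p) requires ◇□(¬r ∨ p) at every successor {0, 2, 3, 4, 6, 7}.
      ◇□(¬r ∨ p) fails at 0, so □◇□(¬r ∨ p) is false at 0.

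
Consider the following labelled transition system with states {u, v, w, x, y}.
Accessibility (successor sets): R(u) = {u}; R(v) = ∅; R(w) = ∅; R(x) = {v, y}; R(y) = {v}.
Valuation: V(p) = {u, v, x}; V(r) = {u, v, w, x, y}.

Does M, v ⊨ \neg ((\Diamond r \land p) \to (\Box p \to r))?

At v: (\Diamond r \land p) \to (\Box p \to r) is true, so \neg ((\Diamond r \land p) \to (\Box p \to r)) is false.
  At v: \Diamond r \land p is false, \Box p \to r is true, so (\Diamond r \land p) \to (\Box p \to r) is true.
    At v: \Diamond r is false, p is true, so \Diamond r \land p is false.
      At v: no accessible worlds, so \Diamond r is false.
    At v: \Box p is true, r is true, so \Box p \to r is true.
      At v: no accessible worlds, so \Box p holds vacuously.

No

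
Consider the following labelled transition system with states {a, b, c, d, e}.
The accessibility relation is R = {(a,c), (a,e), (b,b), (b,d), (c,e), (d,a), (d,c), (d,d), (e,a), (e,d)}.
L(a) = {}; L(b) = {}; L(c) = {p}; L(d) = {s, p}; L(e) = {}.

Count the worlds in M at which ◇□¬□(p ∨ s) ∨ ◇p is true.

5

Recall that □ψ holds at a world iff ψ holds at every accessible world, and ◇ψ holds iff ψ holds at some accessible world.
Let φ = ◇□¬□(p ∨ s) ∨ ◇p. Evaluate φ at each world:
  a (successors {c, e}): φ is true.
  b (successors {b, d}): φ is true.
  c (successors {e}): φ is true.
  d (successors {a, c, d}): φ is true.
  e (successors {a, d}): φ is true.
For instance, at a:
  At a: ◇□¬□(p ∨ s) is true, ◇p is true, so ◇□¬□(p ∨ s) ∨ ◇p is true.
    At a: ◇□¬□(p ∨ s) requires □¬□(p ∨ s) at some successor in {c, e}.
      □¬□(p ∨ s) holds at c, so ◇□¬□(p ∨ s) is true at a.
    At a: ◇p requires p at some successor in {c, e}.
      p holds at c, so ◇p is true at a.
Satisfying worlds: {a, b, c, d, e}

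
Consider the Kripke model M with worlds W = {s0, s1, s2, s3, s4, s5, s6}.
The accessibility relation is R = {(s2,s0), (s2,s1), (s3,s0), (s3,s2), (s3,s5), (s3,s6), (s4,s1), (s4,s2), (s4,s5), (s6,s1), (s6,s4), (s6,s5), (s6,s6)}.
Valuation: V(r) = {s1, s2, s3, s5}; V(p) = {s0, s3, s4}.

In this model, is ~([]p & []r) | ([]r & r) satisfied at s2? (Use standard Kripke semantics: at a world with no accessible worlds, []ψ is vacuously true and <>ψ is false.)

At s2: ~([]p & []r) is true, []r & r is false, so ~([]p & []r) | ([]r & r) is true.
  At s2: []p & []r is false, so ~([]p & []r) is true.
    At s2: []p is false, []r is false, so []p & []r is false.
      At s2: []p requires p at every successor {s0, s1}.
        p fails at s1, so []p is false at s2.
      At s2: []r requires r at every successor {s0, s1}.
        r fails at s0, so []r is false at s2.
  At s2: []r is false, r is true, so []r & r is false.
    At s2: []r requires r at every successor {s0, s1}.
      r fails at s0, so []r is false at s2.

Yes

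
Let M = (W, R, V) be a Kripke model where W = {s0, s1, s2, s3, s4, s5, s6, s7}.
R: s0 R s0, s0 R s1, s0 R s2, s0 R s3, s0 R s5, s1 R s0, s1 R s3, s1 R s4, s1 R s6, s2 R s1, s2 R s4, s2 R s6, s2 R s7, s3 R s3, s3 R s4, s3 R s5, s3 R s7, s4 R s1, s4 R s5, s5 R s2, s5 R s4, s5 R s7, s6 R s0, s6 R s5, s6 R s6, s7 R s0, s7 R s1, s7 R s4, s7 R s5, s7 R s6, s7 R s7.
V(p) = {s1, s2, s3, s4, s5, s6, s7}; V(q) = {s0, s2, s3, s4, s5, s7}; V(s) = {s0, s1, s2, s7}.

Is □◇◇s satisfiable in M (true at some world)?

Yes

Let φ = □◇◇s. Evaluate φ at each world:
  s0 (successors {s0, s1, s2, s3, s5}): φ is true.
  s1 (successors {s0, s3, s4, s6}): φ is true.
  s2 (successors {s1, s4, s6, s7}): φ is true.
  s3 (successors {s3, s4, s5, s7}): φ is true.
  s4 (successors {s1, s5}): φ is true.
  s5 (successors {s2, s4, s7}): φ is true.
  s6 (successors {s0, s5, s6}): φ is true.
  s7 (successors {s0, s1, s4, s5, s6, s7}): φ is true.
Detail at s0 (witness):
  At s0: □◇◇s requires ◇◇s at every successor {s0, s1, s2, s3, s5}.
    At s0: ◇◇s is true.
    At s1: ◇◇s is true.
    At s2: ◇◇s is true.
    At s3: ◇◇s is true.
    At s5: ◇◇s is true.
  So □◇◇s is true at s0.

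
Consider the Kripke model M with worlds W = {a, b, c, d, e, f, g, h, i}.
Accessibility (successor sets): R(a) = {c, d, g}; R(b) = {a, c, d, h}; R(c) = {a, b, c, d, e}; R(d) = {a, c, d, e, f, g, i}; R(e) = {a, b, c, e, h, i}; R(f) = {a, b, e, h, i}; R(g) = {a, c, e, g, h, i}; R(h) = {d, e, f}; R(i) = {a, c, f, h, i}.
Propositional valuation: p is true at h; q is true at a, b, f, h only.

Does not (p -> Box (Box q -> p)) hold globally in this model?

No

Let φ = not (p -> Box (Box q -> p)). Evaluate φ at each world:
  a (successors {c, d, g}): φ is false.
  b (successors {a, c, d, h}): φ is false.
  c (successors {a, b, c, d, e}): φ is false.
  d (successors {a, c, d, e, f, g, i}): φ is false.
  e (successors {a, b, c, e, h, i}): φ is false.
  f (successors {a, b, e, h, i}): φ is false.
  g (successors {a, c, e, g, h, i}): φ is false.
  h (successors {d, e, f}): φ is false.
  i (successors {a, c, f, h, i}): φ is false.
Detail at a (counterexample):
  At a: p -> Box (Box q -> p) is true, so not (p -> Box (Box q -> p)) is false.
    At a: p is false, Box (Box q -> p) is true, so p -> Box (Box q -> p) is true.
      At a: Box (Box q -> p) requires Box q -> p at every successor {c, d, g}.
        At c: Box q -> p is true.
        At d: Box q -> p is true.
        At g: Box q -> p is true.
      So Box (Box q -> p) is true at a.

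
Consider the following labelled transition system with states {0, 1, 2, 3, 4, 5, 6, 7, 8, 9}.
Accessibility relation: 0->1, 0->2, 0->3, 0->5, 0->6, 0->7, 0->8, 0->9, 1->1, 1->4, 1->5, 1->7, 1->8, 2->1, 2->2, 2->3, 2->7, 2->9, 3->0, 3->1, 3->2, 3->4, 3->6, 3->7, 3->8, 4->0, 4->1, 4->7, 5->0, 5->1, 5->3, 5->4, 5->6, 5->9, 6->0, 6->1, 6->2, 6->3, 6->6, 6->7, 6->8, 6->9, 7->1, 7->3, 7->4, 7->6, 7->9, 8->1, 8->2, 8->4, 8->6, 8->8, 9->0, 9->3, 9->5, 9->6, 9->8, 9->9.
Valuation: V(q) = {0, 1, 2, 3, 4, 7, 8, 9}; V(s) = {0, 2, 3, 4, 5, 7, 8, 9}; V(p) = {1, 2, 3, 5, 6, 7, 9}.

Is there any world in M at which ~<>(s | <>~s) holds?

Let φ = ~<>(s | <>~s). Evaluate φ at each world:
  0 (successors {1, 2, 3, 5, 6, 7, 8, 9}): φ is false.
  1 (successors {1, 4, 5, 7, 8}): φ is false.
  2 (successors {1, 2, 3, 7, 9}): φ is false.
  3 (successors {0, 1, 2, 4, 6, 7, 8}): φ is false.
  4 (successors {0, 1, 7}): φ is false.
  5 (successors {0, 1, 3, 4, 6, 9}): φ is false.
  6 (successors {0, 1, 2, 3, 6, 7, 8, 9}): φ is false.
  7 (successors {1, 3, 4, 6, 9}): φ is false.
  8 (successors {1, 2, 4, 6, 8}): φ is false.
  9 (successors {0, 3, 5, 6, 8, 9}): φ is false.
For instance, at 1:
  At 1: <>(s | <>~s) is true, so ~<>(s | <>~s) is false.
    At 1: <>(s | <>~s) requires s | <>~s at some successor in {1, 4, 5, 7, 8}.
      s | <>~s holds at 1, so <>(s | <>~s) is true at 1.

No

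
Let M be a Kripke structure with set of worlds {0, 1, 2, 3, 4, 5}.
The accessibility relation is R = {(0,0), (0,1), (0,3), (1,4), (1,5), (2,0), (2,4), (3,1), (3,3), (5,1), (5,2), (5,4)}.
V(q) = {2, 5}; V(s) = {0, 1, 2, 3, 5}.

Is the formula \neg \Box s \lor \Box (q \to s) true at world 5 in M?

Yes

At 5: \neg \Box s is true, \Box (q \to s) is true, so \neg \Box s \lor \Box (q \to s) is true.
  At 5: \Box s is false, so \neg \Box s is true.
    At 5: \Box s requires s at every successor {1, 2, 4}.
      s fails at 4, so \Box s is false at 5.
  At 5: \Box (q \to s) requires q \to s at every successor {1, 2, 4}.
    At 1: q \to s is true.
    At 2: q \to s is true.
    At 4: q \to s is true.
  So \Box (q \to s) is true at 5.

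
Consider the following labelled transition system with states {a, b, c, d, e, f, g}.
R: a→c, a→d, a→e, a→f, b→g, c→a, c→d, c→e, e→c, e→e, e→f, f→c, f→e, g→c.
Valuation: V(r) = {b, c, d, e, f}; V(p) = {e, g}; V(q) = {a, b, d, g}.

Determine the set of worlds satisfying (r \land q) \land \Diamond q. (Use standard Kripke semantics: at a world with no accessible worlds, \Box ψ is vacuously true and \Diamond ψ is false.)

Let φ = (r \land q) \land \Diamond q. Evaluate φ at each world:
  a (successors {c, d, e, f}): φ is false.
  b (successors {g}): φ is true.
  c (successors {a, d, e}): φ is false.
  d (successors ∅): φ is false.
  e (successors {c, e, f}): φ is false.
  f (successors {c, e}): φ is false.
  g (successors {c}): φ is false.
For instance, at a:
  At a: r \land q is false, \Diamond q is true, so (r \land q) \land \Diamond q is false.
    At a: \Diamond q requires q at some successor in {c, d, e, f}.
      q holds at d, so \Diamond q is true at a.
Satisfying worlds: {b}

b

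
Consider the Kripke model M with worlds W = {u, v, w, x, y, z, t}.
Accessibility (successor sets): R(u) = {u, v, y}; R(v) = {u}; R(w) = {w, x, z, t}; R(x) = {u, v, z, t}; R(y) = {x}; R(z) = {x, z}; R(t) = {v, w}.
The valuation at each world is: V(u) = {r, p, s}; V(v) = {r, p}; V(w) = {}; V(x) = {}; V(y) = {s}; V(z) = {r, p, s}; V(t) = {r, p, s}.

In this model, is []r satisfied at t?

Recall that []ψ holds at a world iff ψ holds at every accessible world, and <>ψ holds iff ψ holds at some accessible world.
At t: []r requires r at every successor {v, w}.
  r fails at w, so []r is false at t.

No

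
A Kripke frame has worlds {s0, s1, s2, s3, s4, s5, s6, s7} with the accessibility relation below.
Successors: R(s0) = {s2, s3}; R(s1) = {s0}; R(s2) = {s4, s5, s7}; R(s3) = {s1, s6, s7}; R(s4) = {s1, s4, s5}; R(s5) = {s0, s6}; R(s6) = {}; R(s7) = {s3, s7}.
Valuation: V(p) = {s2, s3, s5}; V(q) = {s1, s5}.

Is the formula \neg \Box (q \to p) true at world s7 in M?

No

Recall that \Box ψ holds at a world iff ψ holds at every accessible world, and \Diamond ψ holds iff ψ holds at some accessible world.
At s7: \Box (q \to p) is true, so \neg \Box (q \to p) is false.
  At s7: \Box (q \to p) requires q \to p at every successor {s3, s7}.
    At s3: q \to p is true.
    At s7: q \to p is true.
  So \Box (q \to p) is true at s7.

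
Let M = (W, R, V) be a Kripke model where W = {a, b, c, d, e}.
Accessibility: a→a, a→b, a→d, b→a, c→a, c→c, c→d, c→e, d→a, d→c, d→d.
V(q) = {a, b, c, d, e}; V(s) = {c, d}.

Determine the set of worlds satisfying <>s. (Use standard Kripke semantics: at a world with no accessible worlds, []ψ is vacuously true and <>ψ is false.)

Recall that <>ψ holds at a world iff ψ holds at some accessible world.
Let φ = <>s. Evaluate φ at each world:
  a (successors {a, b, d}): φ is true.
  b (successors {a}): φ is false.
  c (successors {a, c, d, e}): φ is true.
  d (successors {a, c, d}): φ is true.
  e (successors ∅): φ is false.
For instance, at b:
  At b: <>s requires s at some successor in {a}.
    At a: s is false.
  So <>s is false at b.
Satisfying worlds: {a, c, d}

a, c, d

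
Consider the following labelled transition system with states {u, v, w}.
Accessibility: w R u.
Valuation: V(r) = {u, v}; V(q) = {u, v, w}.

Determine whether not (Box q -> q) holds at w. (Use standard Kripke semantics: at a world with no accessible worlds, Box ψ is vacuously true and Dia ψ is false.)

No

At w: Box q -> q is true, so not (Box q -> q) is false.
  At w: Box q is true, q is true, so Box q -> q is true.
    At w: Box q requires q at every successor {u}.
      At u: q is true.
    So Box q is true at w.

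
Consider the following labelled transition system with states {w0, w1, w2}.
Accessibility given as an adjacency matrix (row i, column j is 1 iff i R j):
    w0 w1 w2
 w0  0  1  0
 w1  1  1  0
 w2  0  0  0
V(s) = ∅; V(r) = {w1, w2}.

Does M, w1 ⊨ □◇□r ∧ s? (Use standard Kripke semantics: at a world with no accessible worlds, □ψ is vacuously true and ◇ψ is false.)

No

At w1: □◇□r is false, s is false, so □◇□r ∧ s is false.
  At w1: □◇□r requires ◇□r at every successor {w0, w1}.
    ◇□r fails at w0, so □◇□r is false at w1.
      At w0: ◇□r requires □r at some successor in {w1}.
        At w1: □r is false.
      So ◇□r is false at w0.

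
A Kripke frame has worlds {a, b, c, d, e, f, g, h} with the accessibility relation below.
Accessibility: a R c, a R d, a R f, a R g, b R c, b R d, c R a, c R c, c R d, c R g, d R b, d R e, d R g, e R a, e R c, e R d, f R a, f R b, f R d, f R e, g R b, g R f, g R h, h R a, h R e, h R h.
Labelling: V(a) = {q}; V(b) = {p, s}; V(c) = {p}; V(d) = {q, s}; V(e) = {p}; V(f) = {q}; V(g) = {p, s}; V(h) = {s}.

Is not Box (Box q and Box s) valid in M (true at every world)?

Yes

Recall that Box ψ holds at a world iff ψ holds at every accessible world, and Dia ψ holds iff ψ holds at some accessible world.
Let φ = not Box (Box q and Box s). Evaluate φ at each world:
  a (successors {c, d, f, g}): φ is true.
  b (successors {c, d}): φ is true.
  c (successors {a, c, d, g}): φ is true.
  d (successors {b, e, g}): φ is true.
  e (successors {a, c, d}): φ is true.
  f (successors {a, b, d, e}): φ is true.
  g (successors {b, f, h}): φ is true.
  h (successors {a, e, h}): φ is true.
For instance, at g:
  At g: Box (Box q and Box s) is false, so not Box (Box q and Box s) is true.
    At g: Box (Box q and Box s) requires Box q and Box s at every successor {b, f, h}.
      Box q and Box s fails at b, so Box (Box q and Box s) is false at g.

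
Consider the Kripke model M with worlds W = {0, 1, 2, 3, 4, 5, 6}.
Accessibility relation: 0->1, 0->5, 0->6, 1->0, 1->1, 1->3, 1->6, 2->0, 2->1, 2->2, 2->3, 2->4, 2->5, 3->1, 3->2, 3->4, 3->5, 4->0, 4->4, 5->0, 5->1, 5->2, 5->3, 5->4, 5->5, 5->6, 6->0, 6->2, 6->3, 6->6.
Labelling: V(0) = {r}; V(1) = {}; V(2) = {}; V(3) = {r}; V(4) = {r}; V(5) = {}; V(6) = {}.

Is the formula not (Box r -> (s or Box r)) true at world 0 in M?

At 0: Box r -> (s or Box r) is true, so not (Box r -> (s or Box r)) is false.
  At 0: Box r is false, s or Box r is false, so Box r -> (s or Box r) is true.
    At 0: Box r requires r at every successor {1, 5, 6}.
      r fails at 1, so Box r is false at 0.
    At 0: s is false, Box r is false, so s or Box r is false.
      At 0: Box r requires r at every successor {1, 5, 6}.
        r fails at 1, so Box r is false at 0.

No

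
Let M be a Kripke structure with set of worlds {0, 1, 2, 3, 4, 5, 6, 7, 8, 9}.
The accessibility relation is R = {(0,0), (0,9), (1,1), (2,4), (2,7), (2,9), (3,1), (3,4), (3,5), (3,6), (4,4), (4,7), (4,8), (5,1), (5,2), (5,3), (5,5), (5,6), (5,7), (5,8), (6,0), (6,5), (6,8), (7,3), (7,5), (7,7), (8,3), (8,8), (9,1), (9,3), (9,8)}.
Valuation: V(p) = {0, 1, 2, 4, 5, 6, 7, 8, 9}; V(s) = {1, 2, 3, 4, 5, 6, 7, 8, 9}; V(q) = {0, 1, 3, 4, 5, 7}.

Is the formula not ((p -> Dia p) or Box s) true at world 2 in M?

No

Recall that Box ψ holds at a world iff ψ holds at every accessible world, and Dia ψ holds iff ψ holds at some accessible world.
At 2: (p -> Dia p) or Box s is true, so not ((p -> Dia p) or Box s) is false.
  At 2: p -> Dia p is true, Box s is true, so (p -> Dia p) or Box s is true.
    At 2: p is true, Dia p is true, so p -> Dia p is true.
      At 2: Dia p requires p at some successor in {4, 7, 9}.
        p holds at 4, so Dia p is true at 2.
    At 2: Box s requires s at every successor {4, 7, 9}.
      At 4: s is true.
      At 7: s is true.
      At 9: s is true.
    So Box s is true at 2.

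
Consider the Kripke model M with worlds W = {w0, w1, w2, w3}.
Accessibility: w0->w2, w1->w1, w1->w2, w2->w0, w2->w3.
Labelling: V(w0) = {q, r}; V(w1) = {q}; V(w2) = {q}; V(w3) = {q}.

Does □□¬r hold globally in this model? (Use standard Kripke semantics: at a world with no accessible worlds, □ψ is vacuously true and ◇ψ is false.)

Let φ = □□¬r. Evaluate φ at each world:
  w0 (successors {w2}): φ is false.
  w1 (successors {w1, w2}): φ is false.
  w2 (successors {w0, w3}): φ is true.
  w3 (successors ∅): φ is true.
Detail at w0 (counterexample):
  At w0: □□¬r requires □¬r at every successor {w2}.
    □¬r fails at w2, so □□¬r is false at w0.
      At w2: □¬r requires ¬r at every successor {w0, w3}.
        ¬r fails at w0, so □¬r is false at w2.

No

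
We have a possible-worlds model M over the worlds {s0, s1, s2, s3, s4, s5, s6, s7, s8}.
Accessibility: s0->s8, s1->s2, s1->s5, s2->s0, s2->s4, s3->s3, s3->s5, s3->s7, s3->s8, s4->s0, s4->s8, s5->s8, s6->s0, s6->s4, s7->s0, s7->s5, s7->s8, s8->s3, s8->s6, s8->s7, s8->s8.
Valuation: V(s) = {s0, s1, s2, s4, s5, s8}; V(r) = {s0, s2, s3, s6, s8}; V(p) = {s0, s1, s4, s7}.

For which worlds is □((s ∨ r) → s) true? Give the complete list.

s0, s1, s2, s4, s5, s6, s7

Let φ = □((s ∨ r) → s). Evaluate φ at each world:
  s0 (successors {s8}): φ is true.
  s1 (successors {s2, s5}): φ is true.
  s2 (successors {s0, s4}): φ is true.
  s3 (successors {s3, s5, s7, s8}): φ is false.
  s4 (successors {s0, s8}): φ is true.
  s5 (successors {s8}): φ is true.
  s6 (successors {s0, s4}): φ is true.
  s7 (successors {s0, s5, s8}): φ is true.
  s8 (successors {s3, s6, s7, s8}): φ is false.
For instance, at s8:
  At s8: □((s ∨ r) → s) requires (s ∨ r) → s at every successor {s3, s6, s7, s8}.
    (s ∨ r) → s fails at s3, so □((s ∨ r) → s) is false at s8.
Satisfying worlds: {s0, s1, s2, s4, s5, s6, s7}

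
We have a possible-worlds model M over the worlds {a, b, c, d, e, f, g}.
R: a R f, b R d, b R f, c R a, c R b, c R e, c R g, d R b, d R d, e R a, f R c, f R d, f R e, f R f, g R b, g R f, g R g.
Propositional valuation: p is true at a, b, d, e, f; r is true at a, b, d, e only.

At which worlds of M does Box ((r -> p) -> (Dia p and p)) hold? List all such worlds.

Let φ = Box ((r -> p) -> (Dia p and p)). Evaluate φ at each world:
  a (successors {f}): φ is true.
  b (successors {d, f}): φ is true.
  c (successors {a, b, e, g}): φ is false.
  d (successors {b, d}): φ is true.
  e (successors {a}): φ is true.
  f (successors {c, d, e, f}): φ is false.
  g (successors {b, f, g}): φ is false.
For instance, at e:
  At e: Box ((r -> p) -> (Dia p and p)) requires (r -> p) -> (Dia p and p) at every successor {a}.
      At a: r -> p is true, Dia p and p is true, so (r -> p) -> (Dia p and p) is true.
  So Box ((r -> p) -> (Dia p and p)) is true at e.
Satisfying worlds: {a, b, d, e}

a, b, d, e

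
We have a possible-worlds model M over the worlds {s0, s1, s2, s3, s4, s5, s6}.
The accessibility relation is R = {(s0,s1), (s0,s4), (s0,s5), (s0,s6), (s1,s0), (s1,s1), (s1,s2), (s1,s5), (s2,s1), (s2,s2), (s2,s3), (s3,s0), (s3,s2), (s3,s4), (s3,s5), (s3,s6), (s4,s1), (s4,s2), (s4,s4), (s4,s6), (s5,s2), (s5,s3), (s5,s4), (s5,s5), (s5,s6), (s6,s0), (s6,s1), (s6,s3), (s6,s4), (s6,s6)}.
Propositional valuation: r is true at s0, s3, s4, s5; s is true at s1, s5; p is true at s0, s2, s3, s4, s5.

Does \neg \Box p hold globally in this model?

Let φ = \neg \Box p. Evaluate φ at each world:
  s0 (successors {s1, s4, s5, s6}): φ is true.
  s1 (successors {s0, s1, s2, s5}): φ is true.
  s2 (successors {s1, s2, s3}): φ is true.
  s3 (successors {s0, s2, s4, s5, s6}): φ is true.
  s4 (successors {s1, s2, s4, s6}): φ is true.
  s5 (successors {s2, s3, s4, s5, s6}): φ is true.
  s6 (successors {s0, s1, s3, s4, s6}): φ is true.
For instance, at s4:
  At s4: \Box p is false, so \neg \Box p is true.
    At s4: \Box p requires p at every successor {s1, s2, s4, s6}.
      p fails at s1, so \Box p is false at s4.

Yes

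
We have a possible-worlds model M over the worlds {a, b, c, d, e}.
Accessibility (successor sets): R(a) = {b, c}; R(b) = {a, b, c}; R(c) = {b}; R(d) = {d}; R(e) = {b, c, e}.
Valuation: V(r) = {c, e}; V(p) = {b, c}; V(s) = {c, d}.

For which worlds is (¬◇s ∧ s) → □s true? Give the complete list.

Let φ = (¬◇s ∧ s) → □s. Evaluate φ at each world:
  a (successors {b, c}): φ is true.
  b (successors {a, b, c}): φ is true.
  c (successors {b}): φ is false.
  d (successors {d}): φ is true.
  e (successors {b, c, e}): φ is true.
For instance, at c:
  At c: ¬◇s ∧ s is true, □s is false, so (¬◇s ∧ s) → □s is false.
    At c: ¬◇s is true, s is true, so ¬◇s ∧ s is true.
      At c: ◇s is false, so ¬◇s is true.
    At c: □s requires s at every successor {b}.
      s fails at b, so □s is false at c.
Satisfying worlds: {a, b, d, e}

a, b, d, e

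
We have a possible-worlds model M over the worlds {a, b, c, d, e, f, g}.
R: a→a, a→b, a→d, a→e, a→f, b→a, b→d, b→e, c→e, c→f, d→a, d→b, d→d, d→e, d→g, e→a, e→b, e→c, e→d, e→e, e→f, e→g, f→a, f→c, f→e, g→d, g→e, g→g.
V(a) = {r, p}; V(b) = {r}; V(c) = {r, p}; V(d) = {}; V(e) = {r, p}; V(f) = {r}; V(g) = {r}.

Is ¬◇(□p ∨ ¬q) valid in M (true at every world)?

No

Recall that □ψ holds at a world iff ψ holds at every accessible world, and ◇ψ holds iff ψ holds at some accessible world.
Let φ = ¬◇(□p ∨ ¬q). Evaluate φ at each world:
  a (successors {a, b, d, e, f}): φ is false.
  b (successors {a, d, e}): φ is false.
  c (successors {e, f}): φ is false.
  d (successors {a, b, d, e, g}): φ is false.
  e (successors {a, b, c, d, e, f, g}): φ is false.
  f (successors {a, c, e}): φ is false.
  g (successors {d, e, g}): φ is false.
Detail at a (counterexample):
  At a: ◇(□p ∨ ¬q) is true, so ¬◇(□p ∨ ¬q) is false.
    At a: ◇(□p ∨ ¬q) requires □p ∨ ¬q at some successor in {a, b, d, e, f}.
      □p ∨ ¬q holds at a, so ◇(□p ∨ ¬q) is true at a.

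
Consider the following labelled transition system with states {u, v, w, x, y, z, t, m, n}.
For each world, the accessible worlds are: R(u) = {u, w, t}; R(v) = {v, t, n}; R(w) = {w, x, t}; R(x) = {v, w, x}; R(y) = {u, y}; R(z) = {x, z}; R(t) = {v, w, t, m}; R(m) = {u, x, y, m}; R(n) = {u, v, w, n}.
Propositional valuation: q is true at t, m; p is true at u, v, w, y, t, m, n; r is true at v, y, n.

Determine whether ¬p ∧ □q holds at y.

At y: ¬p is false, □q is false, so ¬p ∧ □q is false.
  At y: □q requires q at every successor {u, y}.
    q fails at u, so □q is false at y.

No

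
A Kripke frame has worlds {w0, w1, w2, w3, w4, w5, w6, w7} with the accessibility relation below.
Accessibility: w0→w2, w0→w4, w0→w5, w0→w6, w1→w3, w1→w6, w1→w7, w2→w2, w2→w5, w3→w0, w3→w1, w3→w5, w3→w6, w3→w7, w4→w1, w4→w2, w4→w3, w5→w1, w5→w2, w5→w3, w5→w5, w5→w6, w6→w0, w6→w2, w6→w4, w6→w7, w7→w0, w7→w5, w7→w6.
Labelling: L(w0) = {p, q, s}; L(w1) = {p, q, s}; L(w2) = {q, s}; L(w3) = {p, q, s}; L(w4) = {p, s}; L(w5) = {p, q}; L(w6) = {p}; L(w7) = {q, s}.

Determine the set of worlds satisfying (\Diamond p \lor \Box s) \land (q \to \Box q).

w2, w4, w6

Let φ = (\Diamond p \lor \Box s) \land (q \to \Box q). Evaluate φ at each world:
  w0 (successors {w2, w4, w5, w6}): φ is false.
  w1 (successors {w3, w6, w7}): φ is false.
  w2 (successors {w2, w5}): φ is true.
  w3 (successors {w0, w1, w5, w6, w7}): φ is false.
  w4 (successors {w1, w2, w3}): φ is true.
  w5 (successors {w1, w2, w3, w5, w6}): φ is false.
  w6 (successors {w0, w2, w4, w7}): φ is true.
  w7 (successors {w0, w5, w6}): φ is false.
For instance, at w6:
  At w6: \Diamond p \lor \Box s is true, q \to \Box q is true, so (\Diamond p \lor \Box s) \land (q \to \Box q) is true.
    At w6: \Diamond p is true, \Box s is true, so \Diamond p \lor \Box s is true.
      At w6: \Diamond p requires p at some successor in {w0, w2, w4, w7}.
        p holds at w0, so \Diamond p is true at w6.
      At w6: \Box s requires s at every successor {w0, w2, w4, w7}.
        At w0: s is true.
        At w2: s is true.
        At w4: s is true.
        At w7: s is true.
      So \Box s is true at w6.
    At w6: q is false, \Box q is false, so q \to \Box q is true.
      At w6: \Box q requires q at every successor {w0, w2, w4, w7}.
        q fails at w4, so \Box q is false at w6.
Satisfying worlds: {w2, w4, w6}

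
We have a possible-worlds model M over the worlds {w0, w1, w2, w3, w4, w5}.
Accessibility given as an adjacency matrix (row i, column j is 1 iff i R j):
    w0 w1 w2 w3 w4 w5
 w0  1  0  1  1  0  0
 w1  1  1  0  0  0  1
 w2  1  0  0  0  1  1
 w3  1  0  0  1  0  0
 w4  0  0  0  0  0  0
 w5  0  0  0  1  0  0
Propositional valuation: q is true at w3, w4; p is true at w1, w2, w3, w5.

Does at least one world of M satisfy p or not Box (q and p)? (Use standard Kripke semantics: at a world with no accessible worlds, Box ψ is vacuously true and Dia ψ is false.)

Recall that Box ψ holds at a world iff ψ holds at every accessible world, and Dia ψ holds iff ψ holds at some accessible world.
Let φ = p or not Box (q and p). Evaluate φ at each world:
  w0 (successors {w0, w2, w3}): φ is true.
  w1 (successors {w0, w1, w5}): φ is true.
  w2 (successors {w0, w4, w5}): φ is true.
  w3 (successors {w0, w3}): φ is true.
  w4 (successors ∅): φ is false.
  w5 (successors {w3}): φ is true.
Detail at w0 (witness):
  At w0: p is false, not Box (q and p) is true, so p or not Box (q and p) is true.
    At w0: Box (q and p) is false, so not Box (q and p) is true.
      At w0: Box (q and p) requires q and p at every successor {w0, w2, w3}.
        q and p fails at w0, so Box (q and p) is false at w0.

Yes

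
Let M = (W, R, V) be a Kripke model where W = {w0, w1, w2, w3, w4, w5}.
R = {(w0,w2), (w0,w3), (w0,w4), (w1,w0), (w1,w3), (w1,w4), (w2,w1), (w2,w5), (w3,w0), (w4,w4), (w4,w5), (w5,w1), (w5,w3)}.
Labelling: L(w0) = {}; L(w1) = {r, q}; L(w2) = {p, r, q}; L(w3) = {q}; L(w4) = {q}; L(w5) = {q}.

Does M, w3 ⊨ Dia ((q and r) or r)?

Recall that Dia ψ holds at a world iff ψ holds at some accessible world.
At w3: Dia ((q and r) or r) requires (q and r) or r at some successor in {w0}.
  At w0: (q and r) or r is false.
So Dia ((q and r) or r) is false at w3.

No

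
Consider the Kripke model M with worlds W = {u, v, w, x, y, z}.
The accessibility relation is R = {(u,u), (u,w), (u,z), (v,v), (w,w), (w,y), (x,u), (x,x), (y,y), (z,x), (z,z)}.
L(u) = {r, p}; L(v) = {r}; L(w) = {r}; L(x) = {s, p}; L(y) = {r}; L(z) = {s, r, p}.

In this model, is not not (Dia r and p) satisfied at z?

Yes

At z: not (Dia r and p) is false, so not not (Dia r and p) is true.
  At z: Dia r and p is true, so not (Dia r and p) is false.
    At z: Dia r is true, p is true, so Dia r and p is true.
      At z: Dia r requires r at some successor in {x, z}.
        r holds at z, so Dia r is true at z.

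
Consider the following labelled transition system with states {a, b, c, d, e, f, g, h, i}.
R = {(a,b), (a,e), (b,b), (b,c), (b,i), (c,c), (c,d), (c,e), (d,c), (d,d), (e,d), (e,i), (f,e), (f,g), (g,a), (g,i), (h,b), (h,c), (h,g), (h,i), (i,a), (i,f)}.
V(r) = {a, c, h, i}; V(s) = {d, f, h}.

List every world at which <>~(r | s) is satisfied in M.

Let φ = <>~(r | s). Evaluate φ at each world:
  a (successors {b, e}): φ is true.
  b (successors {b, c, i}): φ is true.
  c (successors {c, d, e}): φ is true.
  d (successors {c, d}): φ is false.
  e (successors {d, i}): φ is false.
  f (successors {e, g}): φ is true.
  g (successors {a, i}): φ is false.
  h (successors {b, c, g, i}): φ is true.
  i (successors {a, f}): φ is false.
For instance, at b:
  At b: <>~(r | s) requires ~(r | s) at some successor in {b, c, i}.
    ~(r | s) holds at b, so <>~(r | s) is true at b.
Satisfying worlds: {a, b, c, f, h}

a, b, c, f, h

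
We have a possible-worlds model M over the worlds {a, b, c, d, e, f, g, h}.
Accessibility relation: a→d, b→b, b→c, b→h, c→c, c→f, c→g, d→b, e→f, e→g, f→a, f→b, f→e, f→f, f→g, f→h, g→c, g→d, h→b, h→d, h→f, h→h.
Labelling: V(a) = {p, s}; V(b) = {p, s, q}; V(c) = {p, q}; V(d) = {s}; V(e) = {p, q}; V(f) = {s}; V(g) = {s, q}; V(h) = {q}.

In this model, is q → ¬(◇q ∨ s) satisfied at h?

No

At h: q is true, ¬(◇q ∨ s) is false, so q → ¬(◇q ∨ s) is false.
  At h: ◇q ∨ s is true, so ¬(◇q ∨ s) is false.
    At h: ◇q is true, s is false, so ◇q ∨ s is true.
      At h: ◇q requires q at some successor in {b, d, f, h}.
        q holds at b, so ◇q is true at h.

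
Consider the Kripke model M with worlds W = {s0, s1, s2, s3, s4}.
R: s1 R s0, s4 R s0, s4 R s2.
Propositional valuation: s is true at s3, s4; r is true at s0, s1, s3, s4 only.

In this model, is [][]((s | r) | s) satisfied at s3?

Yes

At s3: no accessible worlds, so [][]((s | r) | s) holds vacuously.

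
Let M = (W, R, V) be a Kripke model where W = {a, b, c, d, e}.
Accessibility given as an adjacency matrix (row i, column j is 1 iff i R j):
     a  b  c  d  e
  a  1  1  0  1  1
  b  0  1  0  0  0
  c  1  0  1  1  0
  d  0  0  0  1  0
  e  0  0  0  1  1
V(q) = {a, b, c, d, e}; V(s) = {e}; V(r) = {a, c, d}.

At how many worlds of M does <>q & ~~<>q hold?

5

Let φ = <>q & ~~<>q. Evaluate φ at each world:
  a (successors {a, b, d, e}): φ is true.
  b (successors {b}): φ is true.
  c (successors {a, c, d}): φ is true.
  d (successors {d}): φ is true.
  e (successors {d, e}): φ is true.
For instance, at b:
  At b: <>q is true, ~~<>q is true, so <>q & ~~<>q is true.
    At b: <>q requires q at some successor in {b}.
      q holds at b, so <>q is true at b.
    At b: ~<>q is false, so ~~<>q is true.
      At b: <>q is true, so ~<>q is false.
Satisfying worlds: {a, b, c, d, e}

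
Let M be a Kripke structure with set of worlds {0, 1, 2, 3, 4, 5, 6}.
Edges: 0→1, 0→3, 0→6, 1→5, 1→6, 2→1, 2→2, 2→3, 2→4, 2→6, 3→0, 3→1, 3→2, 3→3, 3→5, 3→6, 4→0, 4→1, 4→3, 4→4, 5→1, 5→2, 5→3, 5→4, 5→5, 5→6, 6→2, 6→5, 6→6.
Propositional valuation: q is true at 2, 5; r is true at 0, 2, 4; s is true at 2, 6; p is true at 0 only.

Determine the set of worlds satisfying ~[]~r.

Let φ = ~[]~r. Evaluate φ at each world:
  0 (successors {1, 3, 6}): φ is false.
  1 (successors {5, 6}): φ is false.
  2 (successors {1, 2, 3, 4, 6}): φ is true.
  3 (successors {0, 1, 2, 3, 5, 6}): φ is true.
  4 (successors {0, 1, 3, 4}): φ is true.
  5 (successors {1, 2, 3, 4, 5, 6}): φ is true.
  6 (successors {2, 5, 6}): φ is true.
For instance, at 2:
  At 2: []~r is false, so ~[]~r is true.
    At 2: []~r requires ~r at every successor {1, 2, 3, 4, 6}.
      ~r fails at 2, so []~r is false at 2.
Satisfying worlds: {2, 3, 4, 5, 6}

2, 3, 4, 5, 6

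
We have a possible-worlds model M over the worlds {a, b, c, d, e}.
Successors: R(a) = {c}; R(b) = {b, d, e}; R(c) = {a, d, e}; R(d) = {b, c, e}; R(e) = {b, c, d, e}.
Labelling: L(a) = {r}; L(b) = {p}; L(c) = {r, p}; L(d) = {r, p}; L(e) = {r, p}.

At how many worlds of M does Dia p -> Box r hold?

2

Let φ = Dia p -> Box r. Evaluate φ at each world:
  a (successors {c}): φ is true.
  b (successors {b, d, e}): φ is false.
  c (successors {a, d, e}): φ is true.
  d (successors {b, c, e}): φ is false.
  e (successors {b, c, d, e}): φ is false.
For instance, at b:
  At b: Dia p is true, Box r is false, so Dia p -> Box r is false.
    At b: Dia p requires p at some successor in {b, d, e}.
      p holds at b, so Dia p is true at b.
    At b: Box r requires r at every successor {b, d, e}.
      r fails at b, so Box r is false at b.
Satisfying worlds: {a, c}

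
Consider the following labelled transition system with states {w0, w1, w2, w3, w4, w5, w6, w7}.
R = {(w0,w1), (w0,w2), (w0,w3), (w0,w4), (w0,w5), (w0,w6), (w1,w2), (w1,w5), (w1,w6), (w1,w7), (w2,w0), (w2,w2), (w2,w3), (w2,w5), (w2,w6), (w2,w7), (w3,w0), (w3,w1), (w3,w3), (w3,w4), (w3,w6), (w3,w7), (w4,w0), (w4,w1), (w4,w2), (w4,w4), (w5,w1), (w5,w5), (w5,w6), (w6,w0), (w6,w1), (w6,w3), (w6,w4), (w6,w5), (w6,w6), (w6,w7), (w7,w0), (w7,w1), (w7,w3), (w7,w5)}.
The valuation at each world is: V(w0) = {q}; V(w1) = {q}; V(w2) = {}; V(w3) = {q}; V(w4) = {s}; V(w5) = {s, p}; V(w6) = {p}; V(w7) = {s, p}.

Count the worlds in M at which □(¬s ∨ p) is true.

Recall that □ψ holds at a world iff ψ holds at every accessible world, and ◇ψ holds iff ψ holds at some accessible world.
Let φ = □(¬s ∨ p). Evaluate φ at each world:
  w0 (successors {w1, w2, w3, w4, w5, w6}): φ is false.
  w1 (successors {w2, w5, w6, w7}): φ is true.
  w2 (successors {w0, w2, w3, w5, w6, w7}): φ is true.
  w3 (successors {w0, w1, w3, w4, w6, w7}): φ is false.
  w4 (successors {w0, w1, w2, w4}): φ is false.
  w5 (successors {w1, w5, w6}): φ is true.
  w6 (successors {w0, w1, w3, w4, w5, w6, w7}): φ is false.
  w7 (successors {w0, w1, w3, w5}): φ is true.
For instance, at w5:
  At w5: □(¬s ∨ p) requires ¬s ∨ p at every successor {w1, w5, w6}.
    At w1: ¬s ∨ p is true.
    At w5: ¬s ∨ p is true.
    At w6: ¬s ∨ p is true.
  So □(¬s ∨ p) is true at w5.
Satisfying worlds: {w1, w2, w5, w7}

4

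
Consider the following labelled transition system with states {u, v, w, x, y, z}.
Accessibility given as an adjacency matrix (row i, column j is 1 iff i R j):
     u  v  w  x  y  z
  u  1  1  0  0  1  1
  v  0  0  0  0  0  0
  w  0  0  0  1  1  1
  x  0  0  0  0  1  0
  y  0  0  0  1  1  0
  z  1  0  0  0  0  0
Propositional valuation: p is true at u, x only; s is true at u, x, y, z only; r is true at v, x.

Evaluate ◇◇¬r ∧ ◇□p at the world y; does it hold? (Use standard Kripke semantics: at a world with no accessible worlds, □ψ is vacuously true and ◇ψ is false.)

At y: ◇◇¬r is true, ◇□p is false, so ◇◇¬r ∧ ◇□p is false.
  At y: ◇◇¬r requires ◇¬r at some successor in {x, y}.
    ◇¬r holds at x, so ◇◇¬r is true at y.
      At x: ◇¬r requires ¬r at some successor in {y}.
        ¬r holds at y, so ◇¬r is true at x.
  At y: ◇□p requires □p at some successor in {x, y}.
    At x: □p is false.
    At y: □p is false.
  So ◇□p is false at y.

No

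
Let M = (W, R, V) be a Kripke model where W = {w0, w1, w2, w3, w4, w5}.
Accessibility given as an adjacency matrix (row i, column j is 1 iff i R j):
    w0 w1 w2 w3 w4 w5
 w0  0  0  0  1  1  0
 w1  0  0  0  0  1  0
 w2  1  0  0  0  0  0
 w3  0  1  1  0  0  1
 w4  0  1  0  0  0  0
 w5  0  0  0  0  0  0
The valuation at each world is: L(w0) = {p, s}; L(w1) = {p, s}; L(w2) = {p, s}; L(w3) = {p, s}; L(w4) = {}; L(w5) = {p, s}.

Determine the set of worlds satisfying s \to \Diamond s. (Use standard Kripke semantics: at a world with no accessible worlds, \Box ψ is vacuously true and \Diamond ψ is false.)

w0, w2, w3, w4

Let φ = s \to \Diamond s. Evaluate φ at each world:
  w0 (successors {w3, w4}): φ is true.
  w1 (successors {w4}): φ is false.
  w2 (successors {w0}): φ is true.
  w3 (successors {w1, w2, w5}): φ is true.
  w4 (successors {w1}): φ is true.
  w5 (successors ∅): φ is false.
For instance, at w0:
  At w0: s is true, \Diamond s is true, so s \to \Diamond s is true.
    At w0: \Diamond s requires s at some successor in {w3, w4}.
      s holds at w3, so \Diamond s is true at w0.
Satisfying worlds: {w0, w2, w3, w4}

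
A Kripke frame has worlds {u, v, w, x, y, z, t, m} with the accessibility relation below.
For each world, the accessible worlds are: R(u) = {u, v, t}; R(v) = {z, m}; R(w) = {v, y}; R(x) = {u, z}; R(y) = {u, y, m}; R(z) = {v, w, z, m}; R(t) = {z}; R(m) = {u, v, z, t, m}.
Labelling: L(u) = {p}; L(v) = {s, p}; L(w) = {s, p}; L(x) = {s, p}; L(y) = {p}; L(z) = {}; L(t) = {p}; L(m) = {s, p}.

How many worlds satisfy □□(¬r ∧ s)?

0

Let φ = □□(¬r ∧ s). Evaluate φ at each world:
  u (successors {u, v, t}): φ is false.
  v (successors {z, m}): φ is false.
  w (successors {v, y}): φ is false.
  x (successors {u, z}): φ is false.
  y (successors {u, y, m}): φ is false.
  z (successors {v, w, z, m}): φ is false.
  t (successors {z}): φ is false.
  m (successors {u, v, z, t, m}): φ is false.
For instance, at m:
  At m: □□(¬r ∧ s) requires □(¬r ∧ s) at every successor {u, v, z, t, m}.
    □(¬r ∧ s) fails at u, so □□(¬r ∧ s) is false at m.
      At u: □(¬r ∧ s) requires ¬r ∧ s at every successor {u, v, t}.
        ¬r ∧ s fails at u, so □(¬r ∧ s) is false at u.
Satisfying worlds: none.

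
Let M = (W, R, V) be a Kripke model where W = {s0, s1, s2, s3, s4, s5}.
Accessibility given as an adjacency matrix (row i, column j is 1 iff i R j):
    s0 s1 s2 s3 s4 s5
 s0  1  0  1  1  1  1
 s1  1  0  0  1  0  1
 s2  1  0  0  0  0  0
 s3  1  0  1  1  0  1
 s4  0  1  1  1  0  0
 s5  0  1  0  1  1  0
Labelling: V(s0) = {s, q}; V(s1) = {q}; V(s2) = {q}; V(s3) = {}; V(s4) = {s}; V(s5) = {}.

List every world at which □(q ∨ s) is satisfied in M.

Let φ = □(q ∨ s). Evaluate φ at each world:
  s0 (successors {s0, s2, s3, s4, s5}): φ is false.
  s1 (successors {s0, s3, s5}): φ is false.
  s2 (successors {s0}): φ is true.
  s3 (successors {s0, s2, s3, s5}): φ is false.
  s4 (successors {s1, s2, s3}): φ is false.
  s5 (successors {s1, s3, s4}): φ is false.
For instance, at s3:
  At s3: □(q ∨ s) requires q ∨ s at every successor {s0, s2, s3, s5}.
    q ∨ s fails at s3, so □(q ∨ s) is false at s3.
Satisfying worlds: {s2}

s2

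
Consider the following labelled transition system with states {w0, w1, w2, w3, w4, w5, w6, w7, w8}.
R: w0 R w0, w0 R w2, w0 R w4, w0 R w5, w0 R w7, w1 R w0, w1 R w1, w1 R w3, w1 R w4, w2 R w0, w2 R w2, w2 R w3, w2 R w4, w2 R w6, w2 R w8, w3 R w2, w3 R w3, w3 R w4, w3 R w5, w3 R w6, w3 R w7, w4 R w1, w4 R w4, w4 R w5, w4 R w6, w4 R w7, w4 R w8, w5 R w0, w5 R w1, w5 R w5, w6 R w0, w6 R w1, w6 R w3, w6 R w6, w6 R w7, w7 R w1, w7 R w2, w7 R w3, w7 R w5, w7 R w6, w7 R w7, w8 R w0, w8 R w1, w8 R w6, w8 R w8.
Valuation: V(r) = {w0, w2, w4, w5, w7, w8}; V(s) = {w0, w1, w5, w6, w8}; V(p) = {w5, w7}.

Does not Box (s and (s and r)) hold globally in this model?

Let φ = not Box (s and (s and r)). Evaluate φ at each world:
  w0 (successors {w0, w2, w4, w5, w7}): φ is true.
  w1 (successors {w0, w1, w3, w4}): φ is true.
  w2 (successors {w0, w2, w3, w4, w6, w8}): φ is true.
  w3 (successors {w2, w3, w4, w5, w6, w7}): φ is true.
  w4 (successors {w1, w4, w5, w6, w7, w8}): φ is true.
  w5 (successors {w0, w1, w5}): φ is true.
  w6 (successors {w0, w1, w3, w6, w7}): φ is true.
  w7 (successors {w1, w2, w3, w5, w6, w7}): φ is true.
  w8 (successors {w0, w1, w6, w8}): φ is true.
For instance, at w2:
  At w2: Box (s and (s and r)) is false, so not Box (s and (s and r)) is true.
    At w2: Box (s and (s and r)) requires s and (s and r) at every successor {w0, w2, w3, w4, w6, w8}.
      s and (s and r) fails at w2, so Box (s and (s and r)) is false at w2.

Yes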